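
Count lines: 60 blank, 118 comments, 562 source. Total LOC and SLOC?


Total LOC = blank + comment + code
Total LOC = 60 + 118 + 562 = 740
SLOC (source only) = code = 562

Total LOC: 740, SLOC: 562


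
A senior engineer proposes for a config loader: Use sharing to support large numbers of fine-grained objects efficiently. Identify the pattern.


This matches the Flyweight pattern

Flyweight


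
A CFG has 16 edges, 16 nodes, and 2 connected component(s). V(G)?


Formula: V(G) = E - N + 2P
V(G) = 16 - 16 + 2*2
V(G) = 0 + 4
V(G) = 4

4


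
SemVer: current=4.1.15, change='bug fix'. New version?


Current: 4.1.15
Change category: 'bug fix' → patch bump
SemVer rule: patch bump → increment PATCH (MAJOR and MINOR unchanged)
New: 4.1.16

4.1.16


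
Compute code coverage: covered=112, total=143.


Coverage = covered / total * 100
Coverage = 112 / 143 * 100
Coverage = 78.32%

78.32%


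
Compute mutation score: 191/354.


Mutation score = killed / total * 100
Mutation score = 191 / 354 * 100
Mutation score = 53.95%

53.95%


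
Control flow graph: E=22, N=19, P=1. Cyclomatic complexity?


Formula: V(G) = E - N + 2P
V(G) = 22 - 19 + 2*1
V(G) = 3 + 2
V(G) = 5

5


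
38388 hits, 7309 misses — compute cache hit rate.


Formula: hit rate = hits / (hits + misses) * 100
hit rate = 38388 / (38388 + 7309) * 100
hit rate = 38388 / 45697 * 100
hit rate = 84.01%

84.01%


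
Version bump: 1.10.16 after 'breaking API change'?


Current: 1.10.16
Change category: 'breaking API change' → major bump
SemVer rule: major bump → increment MAJOR, reset MINOR and PATCH to 0
New: 2.0.0

2.0.0


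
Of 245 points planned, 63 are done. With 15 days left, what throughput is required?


Formula: Required rate = Remaining points / Days left
Remaining = 245 - 63 = 182 points
Required rate = 182 / 15 = 12.13 points/day

12.13 points/day


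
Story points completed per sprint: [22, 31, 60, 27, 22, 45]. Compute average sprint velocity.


Formula: Avg velocity = Total points / Number of sprints
Points: [22, 31, 60, 27, 22, 45]
Sum = 22 + 31 + 60 + 27 + 22 + 45 = 207
Avg velocity = 207 / 6 = 34.5 points/sprint

34.5 points/sprint


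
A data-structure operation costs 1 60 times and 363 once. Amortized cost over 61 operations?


Formula: Amortized cost = Total cost / Operations
Total cost = (60 * 1) + (1 * 363)
Total cost = 60 + 363 = 423
Amortized = 423 / 61 = 6.9344

6.9344


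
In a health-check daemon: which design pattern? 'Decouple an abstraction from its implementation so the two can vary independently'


This matches the Bridge pattern

Bridge


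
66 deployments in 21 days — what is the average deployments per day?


Formula: deployments per day = releases / days
= 66 / 21
= 3.143 deploys/day
(equivalently, 22.0 deploys/week)

3.143 deploys/day


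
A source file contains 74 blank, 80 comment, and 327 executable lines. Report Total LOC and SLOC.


Total LOC = blank + comment + code
Total LOC = 74 + 80 + 327 = 481
SLOC (source only) = code = 327

Total LOC: 481, SLOC: 327


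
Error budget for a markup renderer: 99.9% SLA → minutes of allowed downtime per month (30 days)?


Formula: allowed downtime = period * (100 - SLA) / 100
Period (month (30 days)) = 43200 minutes
Unavailability fraction = (100 - 99.9) / 100
Allowed downtime = 43200 * (100 - 99.9) / 100
Allowed downtime = 43.2 minutes

43.2 minutes


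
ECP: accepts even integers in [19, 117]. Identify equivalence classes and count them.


Constraint: even integers in [19, 117]
Class 1: x < 19 — out-of-range invalid
Class 2: x in [19,117] but odd — wrong type invalid
Class 3: x in [19,117] and even — valid
Class 4: x > 117 — out-of-range invalid
Total equivalence classes: 4

4 equivalence classes


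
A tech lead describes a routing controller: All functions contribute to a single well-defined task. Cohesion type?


Reasoning: Best: single purpose
Type: Functional cohesion

Functional cohesion


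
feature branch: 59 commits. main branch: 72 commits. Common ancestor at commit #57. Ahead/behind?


Common ancestor: commit #57
feature commits after divergence: 59 - 57 = 2
main commits after divergence: 72 - 57 = 15
feature is 2 commits ahead of main
main is 15 commits ahead of feature

feature ahead: 2, main ahead: 15


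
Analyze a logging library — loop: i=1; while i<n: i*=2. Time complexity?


Reasoning: i doubles each step so iterations are log2(n)
Complexity: O(log n)

O(log n)


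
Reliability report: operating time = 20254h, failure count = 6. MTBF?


Formula: MTBF = Total operating time / Number of failures
MTBF = 20254 / 6
MTBF = 3375.67 hours

3375.67 hours


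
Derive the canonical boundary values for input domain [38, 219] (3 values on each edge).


Range: [38, 219]
Boundaries: just below min, min, min+1, max-1, max, just above max
Values: [37, 38, 39, 218, 219, 220]

[37, 38, 39, 218, 219, 220]


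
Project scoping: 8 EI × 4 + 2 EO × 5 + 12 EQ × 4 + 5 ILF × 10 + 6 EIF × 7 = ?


UFP = EI*4 + EO*5 + EQ*4 + ILF*10 + EIF*7
UFP = 8*4 + 2*5 + 12*4 + 5*10 + 6*7
UFP = 32 + 10 + 48 + 50 + 42
UFP = 182

182


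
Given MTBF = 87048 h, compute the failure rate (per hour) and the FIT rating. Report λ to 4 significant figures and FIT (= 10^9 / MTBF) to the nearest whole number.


Formula: λ = 1 / MTBF; FIT = λ × 1e9 = 1e9 / MTBF
λ = 1 / 87048 ≈ 1.149e-05 failures/hour
FIT = 1e9 / 87048 ≈ 11488 failures per 1e9 hours (nearest whole number)

λ = 1.149e-05 /h, FIT = 11488


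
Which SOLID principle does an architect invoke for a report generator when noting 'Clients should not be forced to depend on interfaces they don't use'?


This describes the Interface Segregation Principle (ISP)

Interface Segregation Principle (ISP)


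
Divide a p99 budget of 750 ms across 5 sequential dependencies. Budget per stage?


Formula: per_stage = total_budget / stages
per_stage = 750 / 5
per_stage = 150.0 ms

150.0 ms


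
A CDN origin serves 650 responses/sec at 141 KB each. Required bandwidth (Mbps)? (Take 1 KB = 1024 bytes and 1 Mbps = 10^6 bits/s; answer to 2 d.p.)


Formula: Mbps = payload_bytes * RPS * 8 / 1e6
Payload per request = 141 KB = 141 * 1024 = 144384 bytes
Total bytes/sec = 144384 * 650 = 93849600
Total bits/sec = 93849600 * 8 = 750796800
Mbps = 750796800 / 1e6 = 750.8

750.8 Mbps


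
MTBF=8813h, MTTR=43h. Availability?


Availability = MTBF / (MTBF + MTTR)
Availability = 8813 / (8813 + 43)
Availability = 8813 / 8856
Availability = 99.5145%

99.5145%


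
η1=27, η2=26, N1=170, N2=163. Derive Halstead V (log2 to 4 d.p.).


Formula: V = N * log2(η), where N = N1 + N2 and η = η1 + η2
η = 27 + 26 = 53
N = 170 + 163 = 333
log2(53) ≈ 5.7279
V = 333 * 5.7279 = 1907.39

1907.39


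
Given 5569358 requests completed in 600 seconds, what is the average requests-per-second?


Formula: throughput = requests / seconds
throughput = 5569358 / 600
throughput = 9282.26 requests/second

9282.26 requests/second


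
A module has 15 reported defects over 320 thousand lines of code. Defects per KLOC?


Defect density = defects / KLOC
Defect density = 15 / 320
Defect density = 0.047 defects/KLOC

0.047 defects/KLOC


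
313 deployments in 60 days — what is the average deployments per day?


Formula: deployments per day = releases / days
= 313 / 60
= 5.217 deploys/day
(equivalently, 36.52 deploys/week)

5.217 deploys/day


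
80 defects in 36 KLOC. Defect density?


Defect density = defects / KLOC
Defect density = 80 / 36
Defect density = 2.222 defects/KLOC

2.222 defects/KLOC


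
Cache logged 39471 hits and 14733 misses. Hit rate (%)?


Formula: hit rate = hits / (hits + misses) * 100
hit rate = 39471 / (39471 + 14733) * 100
hit rate = 39471 / 54204 * 100
hit rate = 72.82%

72.82%


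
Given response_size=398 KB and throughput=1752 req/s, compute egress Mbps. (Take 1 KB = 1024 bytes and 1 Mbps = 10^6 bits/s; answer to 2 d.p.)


Formula: Mbps = payload_bytes * RPS * 8 / 1e6
Payload per request = 398 KB = 398 * 1024 = 407552 bytes
Total bytes/sec = 407552 * 1752 = 714031104
Total bits/sec = 714031104 * 8 = 5712248832
Mbps = 5712248832 / 1e6 = 5712.25

5712.25 Mbps


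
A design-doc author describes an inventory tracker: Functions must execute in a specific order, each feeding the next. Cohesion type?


Reasoning: Output of one is input to next
Type: Sequential cohesion

Sequential cohesion


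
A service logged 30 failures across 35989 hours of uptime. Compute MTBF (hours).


Formula: MTBF = Total operating time / Number of failures
MTBF = 35989 / 30
MTBF = 1199.63 hours

1199.63 hours


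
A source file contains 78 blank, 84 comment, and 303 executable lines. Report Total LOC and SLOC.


Total LOC = blank + comment + code
Total LOC = 78 + 84 + 303 = 465
SLOC (source only) = code = 303

Total LOC: 465, SLOC: 303


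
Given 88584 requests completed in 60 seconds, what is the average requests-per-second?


Formula: throughput = requests / seconds
throughput = 88584 / 60
throughput = 1476.4 requests/second

1476.4 requests/second


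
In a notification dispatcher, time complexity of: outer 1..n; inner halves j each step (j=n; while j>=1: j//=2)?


Reasoning: n times log n
Complexity: O(n log n)

O(n log n)


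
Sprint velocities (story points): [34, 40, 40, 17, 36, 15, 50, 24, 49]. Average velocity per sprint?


Formula: Avg velocity = Total points / Number of sprints
Points: [34, 40, 40, 17, 36, 15, 50, 24, 49]
Sum = 34 + 40 + 40 + 17 + 36 + 15 + 50 + 24 + 49 = 305
Avg velocity = 305 / 9 = 33.89 points/sprint

33.89 points/sprint


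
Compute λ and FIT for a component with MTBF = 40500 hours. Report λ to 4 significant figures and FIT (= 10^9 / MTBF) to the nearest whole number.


Formula: λ = 1 / MTBF; FIT = λ × 1e9 = 1e9 / MTBF
λ = 1 / 40500 ≈ 2.469e-05 failures/hour
FIT = 1e9 / 40500 ≈ 24691 failures per 1e9 hours (nearest whole number)

λ = 2.469e-05 /h, FIT = 24691


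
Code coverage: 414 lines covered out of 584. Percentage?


Coverage = covered / total * 100
Coverage = 414 / 584 * 100
Coverage = 70.89%

70.89%


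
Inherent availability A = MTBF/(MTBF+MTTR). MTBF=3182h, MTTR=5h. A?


Availability = MTBF / (MTBF + MTTR)
Availability = 3182 / (3182 + 5)
Availability = 3182 / 3187
Availability = 99.8431%

99.8431%


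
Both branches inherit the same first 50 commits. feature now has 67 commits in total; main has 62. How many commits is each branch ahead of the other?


Common ancestor: commit #50
feature commits after divergence: 67 - 50 = 17
main commits after divergence: 62 - 50 = 12
feature is 17 commits ahead of main
main is 12 commits ahead of feature

feature ahead: 17, main ahead: 12


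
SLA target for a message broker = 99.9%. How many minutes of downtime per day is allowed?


Formula: allowed downtime = period * (100 - SLA) / 100
Period (day) = 1440 minutes
Unavailability fraction = (100 - 99.9) / 100
Allowed downtime = 1440 * (100 - 99.9) / 100
Allowed downtime = 1.44 minutes

1.44 minutes


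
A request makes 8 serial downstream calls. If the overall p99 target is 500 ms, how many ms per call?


Formula: per_stage = total_budget / stages
per_stage = 500 / 8
per_stage = 62.5 ms

62.5 ms


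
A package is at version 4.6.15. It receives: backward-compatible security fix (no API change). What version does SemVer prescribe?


Current: 4.6.15
Change category: 'backward-compatible security fix (no API change)' → patch bump
SemVer rule: patch bump → increment PATCH (MAJOR and MINOR unchanged)
New: 4.6.16

4.6.16


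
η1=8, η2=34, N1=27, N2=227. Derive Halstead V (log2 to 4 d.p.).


Formula: V = N * log2(η), where N = N1 + N2 and η = η1 + η2
η = 8 + 34 = 42
N = 27 + 227 = 254
log2(42) ≈ 5.3923
V = 254 * 5.3923 = 1369.64

1369.64


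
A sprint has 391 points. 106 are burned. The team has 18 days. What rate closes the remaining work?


Formula: Required rate = Remaining points / Days left
Remaining = 391 - 106 = 285 points
Required rate = 285 / 18 = 15.83 points/day

15.83 points/day


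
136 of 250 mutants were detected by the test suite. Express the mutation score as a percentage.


Mutation score = killed / total * 100
Mutation score = 136 / 250 * 100
Mutation score = 54.4%

54.4%


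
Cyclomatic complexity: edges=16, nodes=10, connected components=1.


Formula: V(G) = E - N + 2P
V(G) = 16 - 10 + 2*1
V(G) = 6 + 2
V(G) = 8

8


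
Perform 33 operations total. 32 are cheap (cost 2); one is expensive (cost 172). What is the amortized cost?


Formula: Amortized cost = Total cost / Operations
Total cost = (32 * 2) + (1 * 172)
Total cost = 64 + 172 = 236
Amortized = 236 / 33 = 7.1515

7.1515


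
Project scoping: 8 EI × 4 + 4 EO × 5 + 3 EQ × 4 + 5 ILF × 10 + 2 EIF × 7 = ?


UFP = EI*4 + EO*5 + EQ*4 + ILF*10 + EIF*7
UFP = 8*4 + 4*5 + 3*4 + 5*10 + 2*7
UFP = 32 + 20 + 12 + 50 + 14
UFP = 128

128


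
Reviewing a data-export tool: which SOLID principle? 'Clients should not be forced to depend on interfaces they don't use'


This describes the Interface Segregation Principle (ISP)

Interface Segregation Principle (ISP)


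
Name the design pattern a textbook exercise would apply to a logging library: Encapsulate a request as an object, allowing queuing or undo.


This matches the Command pattern

Command


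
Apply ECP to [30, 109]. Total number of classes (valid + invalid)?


Valid range: [30, 109]
Class 1: x < 30 — invalid
Class 2: 30 ≤ x ≤ 109 — valid
Class 3: x > 109 — invalid
Total equivalence classes: 3

3 equivalence classes


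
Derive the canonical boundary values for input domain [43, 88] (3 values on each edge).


Range: [43, 88]
Boundaries: just below min, min, min+1, max-1, max, just above max
Values: [42, 43, 44, 87, 88, 89]

[42, 43, 44, 87, 88, 89]


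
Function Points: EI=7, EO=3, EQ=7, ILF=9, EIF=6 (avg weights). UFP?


UFP = EI*4 + EO*5 + EQ*4 + ILF*10 + EIF*7
UFP = 7*4 + 3*5 + 7*4 + 9*10 + 6*7
UFP = 28 + 15 + 28 + 90 + 42
UFP = 203

203


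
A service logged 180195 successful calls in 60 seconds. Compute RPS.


Formula: throughput = requests / seconds
throughput = 180195 / 60
throughput = 3003.25 requests/second

3003.25 requests/second


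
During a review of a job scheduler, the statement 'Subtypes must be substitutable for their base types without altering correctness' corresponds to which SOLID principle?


This describes the Liskov Substitution Principle (LSP)

Liskov Substitution Principle (LSP)


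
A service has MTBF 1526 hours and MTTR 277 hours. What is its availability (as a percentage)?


Availability = MTBF / (MTBF + MTTR)
Availability = 1526 / (1526 + 277)
Availability = 1526 / 1803
Availability = 84.6367%

84.6367%


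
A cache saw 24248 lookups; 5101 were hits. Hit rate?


Formula: hit rate = hits / (hits + misses) * 100
hit rate = 5101 / (5101 + 19147) * 100
hit rate = 5101 / 24248 * 100
hit rate = 21.04%

21.04%


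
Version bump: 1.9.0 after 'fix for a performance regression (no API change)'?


Current: 1.9.0
Change category: 'fix for a performance regression (no API change)' → patch bump
SemVer rule: patch bump → increment PATCH (MAJOR and MINOR unchanged)
New: 1.9.1

1.9.1


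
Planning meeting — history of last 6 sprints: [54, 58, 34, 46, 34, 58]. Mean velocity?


Formula: Avg velocity = Total points / Number of sprints
Points: [54, 58, 34, 46, 34, 58]
Sum = 54 + 58 + 34 + 46 + 34 + 58 = 284
Avg velocity = 284 / 6 = 47.33 points/sprint

47.33 points/sprint


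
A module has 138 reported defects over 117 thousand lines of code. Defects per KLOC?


Defect density = defects / KLOC
Defect density = 138 / 117
Defect density = 1.179 defects/KLOC

1.179 defects/KLOC


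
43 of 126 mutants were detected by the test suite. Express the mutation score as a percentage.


Mutation score = killed / total * 100
Mutation score = 43 / 126 * 100
Mutation score = 34.13%

34.13%


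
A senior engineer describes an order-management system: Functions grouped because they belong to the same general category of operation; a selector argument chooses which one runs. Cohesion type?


Reasoning: Grouped by category of activity, not by data or sequence
Type: Logical cohesion

Logical cohesion


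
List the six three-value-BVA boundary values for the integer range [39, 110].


Range: [39, 110]
Boundaries: just below min, min, min+1, max-1, max, just above max
Values: [38, 39, 40, 109, 110, 111]

[38, 39, 40, 109, 110, 111]


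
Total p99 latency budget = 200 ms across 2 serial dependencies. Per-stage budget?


Formula: per_stage = total_budget / stages
per_stage = 200 / 2
per_stage = 100.0 ms

100.0 ms


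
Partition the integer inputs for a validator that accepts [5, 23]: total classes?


Valid range: [5, 23]
Class 1: x < 5 — invalid
Class 2: 5 ≤ x ≤ 23 — valid
Class 3: x > 23 — invalid
Total equivalence classes: 3

3 equivalence classes


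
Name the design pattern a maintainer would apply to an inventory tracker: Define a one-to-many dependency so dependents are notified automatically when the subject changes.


This matches the Observer pattern

Observer


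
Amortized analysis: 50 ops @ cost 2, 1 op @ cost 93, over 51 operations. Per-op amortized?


Formula: Amortized cost = Total cost / Operations
Total cost = (50 * 2) + (1 * 93)
Total cost = 100 + 93 = 193
Amortized = 193 / 51 = 3.7843

3.7843


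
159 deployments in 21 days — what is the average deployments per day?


Formula: deployments per day = releases / days
= 159 / 21
= 7.571 deploys/day
(equivalently, 53.0 deploys/week)

7.571 deploys/day


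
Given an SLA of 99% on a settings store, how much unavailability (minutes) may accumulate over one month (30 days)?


Formula: allowed downtime = period * (100 - SLA) / 100
Period (month (30 days)) = 43200 minutes
Unavailability fraction = (100 - 99.0) / 100
Allowed downtime = 43200 * (100 - 99.0) / 100
Allowed downtime = 432.0 minutes

432.0 minutes


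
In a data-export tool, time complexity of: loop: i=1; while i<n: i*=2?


Reasoning: i doubles each step so iterations are log2(n)
Complexity: O(log n)

O(log n)


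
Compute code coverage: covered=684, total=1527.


Coverage = covered / total * 100
Coverage = 684 / 1527 * 100
Coverage = 44.79%

44.79%


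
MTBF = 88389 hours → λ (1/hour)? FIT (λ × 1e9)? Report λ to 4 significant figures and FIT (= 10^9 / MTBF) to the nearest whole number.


Formula: λ = 1 / MTBF; FIT = λ × 1e9 = 1e9 / MTBF
λ = 1 / 88389 ≈ 1.131e-05 failures/hour
FIT = 1e9 / 88389 ≈ 11314 failures per 1e9 hours (nearest whole number)

λ = 1.131e-05 /h, FIT = 11314


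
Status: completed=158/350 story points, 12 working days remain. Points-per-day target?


Formula: Required rate = Remaining points / Days left
Remaining = 350 - 158 = 192 points
Required rate = 192 / 12 = 16.0 points/day

16.0 points/day


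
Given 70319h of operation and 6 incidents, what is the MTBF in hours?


Formula: MTBF = Total operating time / Number of failures
MTBF = 70319 / 6
MTBF = 11719.83 hours

11719.83 hours


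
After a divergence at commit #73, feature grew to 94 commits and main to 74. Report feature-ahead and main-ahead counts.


Common ancestor: commit #73
feature commits after divergence: 94 - 73 = 21
main commits after divergence: 74 - 73 = 1
feature is 21 commits ahead of main
main is 1 commits ahead of feature

feature ahead: 21, main ahead: 1


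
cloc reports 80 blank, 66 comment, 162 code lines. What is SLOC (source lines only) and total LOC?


Total LOC = blank + comment + code
Total LOC = 80 + 66 + 162 = 308
SLOC (source only) = code = 162

Total LOC: 308, SLOC: 162


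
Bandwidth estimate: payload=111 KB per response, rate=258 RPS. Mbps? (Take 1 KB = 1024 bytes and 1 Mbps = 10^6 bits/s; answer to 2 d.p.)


Formula: Mbps = payload_bytes * RPS * 8 / 1e6
Payload per request = 111 KB = 111 * 1024 = 113664 bytes
Total bytes/sec = 113664 * 258 = 29325312
Total bits/sec = 29325312 * 8 = 234602496
Mbps = 234602496 / 1e6 = 234.6

234.6 Mbps


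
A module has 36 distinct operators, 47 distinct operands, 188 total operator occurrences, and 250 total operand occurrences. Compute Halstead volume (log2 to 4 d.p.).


Formula: V = N * log2(η), where N = N1 + N2 and η = η1 + η2
η = 36 + 47 = 83
N = 188 + 250 = 438
log2(83) ≈ 6.3750
V = 438 * 6.3750 = 2792.25

2792.25


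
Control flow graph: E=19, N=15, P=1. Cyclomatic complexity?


Formula: V(G) = E - N + 2P
V(G) = 19 - 15 + 2*1
V(G) = 4 + 2
V(G) = 6

6


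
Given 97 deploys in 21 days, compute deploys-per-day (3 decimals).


Formula: deployments per day = releases / days
= 97 / 21
= 4.619 deploys/day
(equivalently, 32.33 deploys/week)

4.619 deploys/day


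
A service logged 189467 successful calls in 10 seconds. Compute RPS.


Formula: throughput = requests / seconds
throughput = 189467 / 10
throughput = 18946.7 requests/second

18946.7 requests/second


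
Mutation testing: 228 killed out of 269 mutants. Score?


Mutation score = killed / total * 100
Mutation score = 228 / 269 * 100
Mutation score = 84.76%

84.76%


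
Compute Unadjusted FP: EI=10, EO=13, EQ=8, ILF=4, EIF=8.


UFP = EI*4 + EO*5 + EQ*4 + ILF*10 + EIF*7
UFP = 10*4 + 13*5 + 8*4 + 4*10 + 8*7
UFP = 40 + 65 + 32 + 40 + 56
UFP = 233

233


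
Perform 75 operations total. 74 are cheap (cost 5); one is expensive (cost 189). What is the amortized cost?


Formula: Amortized cost = Total cost / Operations
Total cost = (74 * 5) + (1 * 189)
Total cost = 370 + 189 = 559
Amortized = 559 / 75 = 7.4533

7.4533


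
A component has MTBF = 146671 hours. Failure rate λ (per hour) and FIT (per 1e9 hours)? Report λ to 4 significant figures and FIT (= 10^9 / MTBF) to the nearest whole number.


Formula: λ = 1 / MTBF; FIT = λ × 1e9 = 1e9 / MTBF
λ = 1 / 146671 ≈ 6.818e-06 failures/hour
FIT = 1e9 / 146671 ≈ 6818 failures per 1e9 hours (nearest whole number)

λ = 6.818e-06 /h, FIT = 6818


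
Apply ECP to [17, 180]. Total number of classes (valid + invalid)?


Valid range: [17, 180]
Class 1: x < 17 — invalid
Class 2: 17 ≤ x ≤ 180 — valid
Class 3: x > 180 — invalid
Total equivalence classes: 3

3 equivalence classes


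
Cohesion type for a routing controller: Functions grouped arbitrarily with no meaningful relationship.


Reasoning: Worst: random grouping
Type: Coincidental cohesion

Coincidental cohesion


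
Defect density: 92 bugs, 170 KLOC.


Defect density = defects / KLOC
Defect density = 92 / 170
Defect density = 0.541 defects/KLOC

0.541 defects/KLOC


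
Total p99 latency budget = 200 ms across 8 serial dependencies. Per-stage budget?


Formula: per_stage = total_budget / stages
per_stage = 200 / 8
per_stage = 25.0 ms

25.0 ms


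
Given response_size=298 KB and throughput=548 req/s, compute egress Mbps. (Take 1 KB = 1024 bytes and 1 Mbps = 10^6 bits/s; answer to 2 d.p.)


Formula: Mbps = payload_bytes * RPS * 8 / 1e6
Payload per request = 298 KB = 298 * 1024 = 305152 bytes
Total bytes/sec = 305152 * 548 = 167223296
Total bits/sec = 167223296 * 8 = 1337786368
Mbps = 1337786368 / 1e6 = 1337.79

1337.79 Mbps


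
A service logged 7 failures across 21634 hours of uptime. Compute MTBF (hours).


Formula: MTBF = Total operating time / Number of failures
MTBF = 21634 / 7
MTBF = 3090.57 hours

3090.57 hours


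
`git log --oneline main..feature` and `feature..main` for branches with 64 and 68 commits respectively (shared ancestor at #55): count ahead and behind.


Common ancestor: commit #55
feature commits after divergence: 64 - 55 = 9
main commits after divergence: 68 - 55 = 13
feature is 9 commits ahead of main
main is 13 commits ahead of feature

feature ahead: 9, main ahead: 13


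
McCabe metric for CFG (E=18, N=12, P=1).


Formula: V(G) = E - N + 2P
V(G) = 18 - 12 + 2*1
V(G) = 6 + 2
V(G) = 8

8


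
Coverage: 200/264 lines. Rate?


Coverage = covered / total * 100
Coverage = 200 / 264 * 100
Coverage = 75.76%

75.76%


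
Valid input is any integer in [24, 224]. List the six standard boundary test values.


Range: [24, 224]
Boundaries: just below min, min, min+1, max-1, max, just above max
Values: [23, 24, 25, 223, 224, 225]

[23, 24, 25, 223, 224, 225]


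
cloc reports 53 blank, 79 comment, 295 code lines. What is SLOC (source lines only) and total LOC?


Total LOC = blank + comment + code
Total LOC = 53 + 79 + 295 = 427
SLOC (source only) = code = 295

Total LOC: 427, SLOC: 295


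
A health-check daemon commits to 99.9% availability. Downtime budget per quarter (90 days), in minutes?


Formula: allowed downtime = period * (100 - SLA) / 100
Period (quarter (90 days)) = 129600 minutes
Unavailability fraction = (100 - 99.9) / 100
Allowed downtime = 129600 * (100 - 99.9) / 100
Allowed downtime = 129.6 minutes

129.6 minutes


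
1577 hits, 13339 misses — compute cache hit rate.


Formula: hit rate = hits / (hits + misses) * 100
hit rate = 1577 / (1577 + 13339) * 100
hit rate = 1577 / 14916 * 100
hit rate = 10.57%

10.57%


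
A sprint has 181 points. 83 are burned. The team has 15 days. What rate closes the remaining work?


Formula: Required rate = Remaining points / Days left
Remaining = 181 - 83 = 98 points
Required rate = 98 / 15 = 6.53 points/day

6.53 points/day


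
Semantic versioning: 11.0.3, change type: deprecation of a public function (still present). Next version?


Current: 11.0.3
Change category: 'deprecation of a public function (still present)' → minor bump
SemVer rule: minor bump → increment MINOR, reset PATCH to 0 (MAJOR unchanged)
New: 11.1.0

11.1.0


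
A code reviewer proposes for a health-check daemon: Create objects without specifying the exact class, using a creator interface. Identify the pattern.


This matches the Factory Method pattern

Factory Method


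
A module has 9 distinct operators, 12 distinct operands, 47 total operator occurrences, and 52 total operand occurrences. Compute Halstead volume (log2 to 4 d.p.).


Formula: V = N * log2(η), where N = N1 + N2 and η = η1 + η2
η = 9 + 12 = 21
N = 47 + 52 = 99
log2(21) ≈ 4.3923
V = 99 * 4.3923 = 434.84

434.84


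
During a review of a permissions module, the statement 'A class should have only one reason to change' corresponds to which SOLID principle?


This describes the Single Responsibility Principle (SRP)

Single Responsibility Principle (SRP)


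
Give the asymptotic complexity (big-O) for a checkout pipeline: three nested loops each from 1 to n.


Reasoning: three levels of nesting over n
Complexity: O(n^3)

O(n^3)


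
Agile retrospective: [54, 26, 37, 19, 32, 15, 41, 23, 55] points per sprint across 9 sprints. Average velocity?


Formula: Avg velocity = Total points / Number of sprints
Points: [54, 26, 37, 19, 32, 15, 41, 23, 55]
Sum = 54 + 26 + 37 + 19 + 32 + 15 + 41 + 23 + 55 = 302
Avg velocity = 302 / 9 = 33.56 points/sprint

33.56 points/sprint


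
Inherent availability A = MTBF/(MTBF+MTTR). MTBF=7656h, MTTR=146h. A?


Availability = MTBF / (MTBF + MTTR)
Availability = 7656 / (7656 + 146)
Availability = 7656 / 7802
Availability = 98.1287%

98.1287%


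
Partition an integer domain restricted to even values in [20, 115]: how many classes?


Constraint: even integers in [20, 115]
Class 1: x < 20 — out-of-range invalid
Class 2: x in [20,115] but odd — wrong type invalid
Class 3: x in [20,115] and even — valid
Class 4: x > 115 — out-of-range invalid
Total equivalence classes: 4

4 equivalence classes


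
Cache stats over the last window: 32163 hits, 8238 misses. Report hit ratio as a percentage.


Formula: hit rate = hits / (hits + misses) * 100
hit rate = 32163 / (32163 + 8238) * 100
hit rate = 32163 / 40401 * 100
hit rate = 79.61%

79.61%


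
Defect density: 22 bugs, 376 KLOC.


Defect density = defects / KLOC
Defect density = 22 / 376
Defect density = 0.059 defects/KLOC

0.059 defects/KLOC


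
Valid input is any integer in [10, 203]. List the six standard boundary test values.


Range: [10, 203]
Boundaries: just below min, min, min+1, max-1, max, just above max
Values: [9, 10, 11, 202, 203, 204]

[9, 10, 11, 202, 203, 204]


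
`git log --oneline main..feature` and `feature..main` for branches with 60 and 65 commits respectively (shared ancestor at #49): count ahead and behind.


Common ancestor: commit #49
feature commits after divergence: 60 - 49 = 11
main commits after divergence: 65 - 49 = 16
feature is 11 commits ahead of main
main is 16 commits ahead of feature

feature ahead: 11, main ahead: 16


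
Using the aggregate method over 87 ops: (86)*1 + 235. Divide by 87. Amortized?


Formula: Amortized cost = Total cost / Operations
Total cost = (86 * 1) + (1 * 235)
Total cost = 86 + 235 = 321
Amortized = 321 / 87 = 3.6897

3.6897


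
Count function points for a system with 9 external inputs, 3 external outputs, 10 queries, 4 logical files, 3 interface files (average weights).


UFP = EI*4 + EO*5 + EQ*4 + ILF*10 + EIF*7
UFP = 9*4 + 3*5 + 10*4 + 4*10 + 3*7
UFP = 36 + 15 + 40 + 40 + 21
UFP = 152

152


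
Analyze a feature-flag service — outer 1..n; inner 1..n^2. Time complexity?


Reasoning: n times n^2
Complexity: O(n^3)

O(n^3)


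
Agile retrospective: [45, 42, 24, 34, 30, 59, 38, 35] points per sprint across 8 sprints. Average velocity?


Formula: Avg velocity = Total points / Number of sprints
Points: [45, 42, 24, 34, 30, 59, 38, 35]
Sum = 45 + 42 + 24 + 34 + 30 + 59 + 38 + 35 = 307
Avg velocity = 307 / 8 = 38.38 points/sprint

38.38 points/sprint


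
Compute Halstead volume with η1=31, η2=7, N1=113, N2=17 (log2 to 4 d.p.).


Formula: V = N * log2(η), where N = N1 + N2 and η = η1 + η2
η = 31 + 7 = 38
N = 113 + 17 = 130
log2(38) ≈ 5.2479
V = 130 * 5.2479 = 682.23

682.23


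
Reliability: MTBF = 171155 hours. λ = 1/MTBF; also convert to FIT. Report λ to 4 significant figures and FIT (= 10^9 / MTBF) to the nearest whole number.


Formula: λ = 1 / MTBF; FIT = λ × 1e9 = 1e9 / MTBF
λ = 1 / 171155 ≈ 5.843e-06 failures/hour
FIT = 1e9 / 171155 ≈ 5843 failures per 1e9 hours (nearest whole number)

λ = 5.843e-06 /h, FIT = 5843


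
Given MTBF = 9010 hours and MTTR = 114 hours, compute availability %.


Availability = MTBF / (MTBF + MTTR)
Availability = 9010 / (9010 + 114)
Availability = 9010 / 9124
Availability = 98.7505%

98.7505%


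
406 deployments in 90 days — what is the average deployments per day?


Formula: deployments per day = releases / days
= 406 / 90
= 4.511 deploys/day
(equivalently, 31.58 deploys/week)

4.511 deploys/day


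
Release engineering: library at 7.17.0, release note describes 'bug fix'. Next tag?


Current: 7.17.0
Change category: 'bug fix' → patch bump
SemVer rule: patch bump → increment PATCH (MAJOR and MINOR unchanged)
New: 7.17.1

7.17.1


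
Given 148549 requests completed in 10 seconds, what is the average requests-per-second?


Formula: throughput = requests / seconds
throughput = 148549 / 10
throughput = 14854.9 requests/second

14854.9 requests/second


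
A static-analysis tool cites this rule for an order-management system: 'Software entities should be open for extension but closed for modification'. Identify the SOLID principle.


This describes the Open/Closed Principle (OCP)

Open/Closed Principle (OCP)


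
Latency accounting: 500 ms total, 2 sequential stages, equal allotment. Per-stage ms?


Formula: per_stage = total_budget / stages
per_stage = 500 / 2
per_stage = 250.0 ms

250.0 ms


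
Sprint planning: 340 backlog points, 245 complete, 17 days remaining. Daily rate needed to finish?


Formula: Required rate = Remaining points / Days left
Remaining = 340 - 245 = 95 points
Required rate = 95 / 17 = 5.59 points/day

5.59 points/day


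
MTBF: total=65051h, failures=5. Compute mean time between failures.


Formula: MTBF = Total operating time / Number of failures
MTBF = 65051 / 5
MTBF = 13010.2 hours

13010.2 hours


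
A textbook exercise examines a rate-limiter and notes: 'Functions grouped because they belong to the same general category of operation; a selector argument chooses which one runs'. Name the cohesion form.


Reasoning: Grouped by category of activity, not by data or sequence
Type: Logical cohesion

Logical cohesion


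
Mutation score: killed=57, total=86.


Mutation score = killed / total * 100
Mutation score = 57 / 86 * 100
Mutation score = 66.28%

66.28%


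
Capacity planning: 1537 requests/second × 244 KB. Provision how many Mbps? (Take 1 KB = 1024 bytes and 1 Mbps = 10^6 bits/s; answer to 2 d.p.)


Formula: Mbps = payload_bytes * RPS * 8 / 1e6
Payload per request = 244 KB = 244 * 1024 = 249856 bytes
Total bytes/sec = 249856 * 1537 = 384028672
Total bits/sec = 384028672 * 8 = 3072229376
Mbps = 3072229376 / 1e6 = 3072.23

3072.23 Mbps


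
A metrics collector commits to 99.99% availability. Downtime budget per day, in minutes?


Formula: allowed downtime = period * (100 - SLA) / 100
Period (day) = 1440 minutes
Unavailability fraction = (100 - 99.99) / 100
Allowed downtime = 1440 * (100 - 99.99) / 100
Allowed downtime = 0.144 minutes

0.144 minutes


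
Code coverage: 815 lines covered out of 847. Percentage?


Coverage = covered / total * 100
Coverage = 815 / 847 * 100
Coverage = 96.22%

96.22%


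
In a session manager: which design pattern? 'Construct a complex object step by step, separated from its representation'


This matches the Builder pattern

Builder


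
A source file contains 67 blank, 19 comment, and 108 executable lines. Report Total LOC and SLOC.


Total LOC = blank + comment + code
Total LOC = 67 + 19 + 108 = 194
SLOC (source only) = code = 108

Total LOC: 194, SLOC: 108


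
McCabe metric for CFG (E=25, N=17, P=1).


Formula: V(G) = E - N + 2P
V(G) = 25 - 17 + 2*1
V(G) = 8 + 2
V(G) = 10

10


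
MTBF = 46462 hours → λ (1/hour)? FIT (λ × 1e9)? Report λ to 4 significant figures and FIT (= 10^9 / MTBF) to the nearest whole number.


Formula: λ = 1 / MTBF; FIT = λ × 1e9 = 1e9 / MTBF
λ = 1 / 46462 ≈ 2.152e-05 failures/hour
FIT = 1e9 / 46462 ≈ 21523 failures per 1e9 hours (nearest whole number)

λ = 2.152e-05 /h, FIT = 21523


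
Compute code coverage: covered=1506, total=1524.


Coverage = covered / total * 100
Coverage = 1506 / 1524 * 100
Coverage = 98.82%

98.82%


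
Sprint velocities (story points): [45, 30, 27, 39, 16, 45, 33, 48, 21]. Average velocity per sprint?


Formula: Avg velocity = Total points / Number of sprints
Points: [45, 30, 27, 39, 16, 45, 33, 48, 21]
Sum = 45 + 30 + 27 + 39 + 16 + 45 + 33 + 48 + 21 = 304
Avg velocity = 304 / 9 = 33.78 points/sprint

33.78 points/sprint


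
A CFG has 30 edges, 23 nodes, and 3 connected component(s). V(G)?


Formula: V(G) = E - N + 2P
V(G) = 30 - 23 + 2*3
V(G) = 7 + 6
V(G) = 13

13


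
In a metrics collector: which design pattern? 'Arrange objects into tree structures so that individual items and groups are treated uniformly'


This matches the Composite pattern

Composite


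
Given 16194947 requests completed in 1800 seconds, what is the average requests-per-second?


Formula: throughput = requests / seconds
throughput = 16194947 / 1800
throughput = 8997.19 requests/second

8997.19 requests/second


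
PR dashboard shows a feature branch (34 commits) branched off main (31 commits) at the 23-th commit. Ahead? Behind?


Common ancestor: commit #23
feature commits after divergence: 34 - 23 = 11
main commits after divergence: 31 - 23 = 8
feature is 11 commits ahead of main
main is 8 commits ahead of feature

feature ahead: 11, main ahead: 8


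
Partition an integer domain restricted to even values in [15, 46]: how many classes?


Constraint: even integers in [15, 46]
Class 1: x < 15 — out-of-range invalid
Class 2: x in [15,46] but odd — wrong type invalid
Class 3: x in [15,46] and even — valid
Class 4: x > 46 — out-of-range invalid
Total equivalence classes: 4

4 equivalence classes


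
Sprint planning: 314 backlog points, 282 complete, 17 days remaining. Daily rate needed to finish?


Formula: Required rate = Remaining points / Days left
Remaining = 314 - 282 = 32 points
Required rate = 32 / 17 = 1.88 points/day

1.88 points/day


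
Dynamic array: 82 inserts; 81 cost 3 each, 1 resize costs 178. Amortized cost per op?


Formula: Amortized cost = Total cost / Operations
Total cost = (81 * 3) + (1 * 178)
Total cost = 243 + 178 = 421
Amortized = 421 / 82 = 5.1341

5.1341


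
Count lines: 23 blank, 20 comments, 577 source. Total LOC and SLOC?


Total LOC = blank + comment + code
Total LOC = 23 + 20 + 577 = 620
SLOC (source only) = code = 577

Total LOC: 620, SLOC: 577


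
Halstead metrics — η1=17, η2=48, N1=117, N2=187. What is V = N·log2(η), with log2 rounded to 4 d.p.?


Formula: V = N * log2(η), where N = N1 + N2 and η = η1 + η2
η = 17 + 48 = 65
N = 117 + 187 = 304
log2(65) ≈ 6.0224
V = 304 * 6.0224 = 1830.81

1830.81


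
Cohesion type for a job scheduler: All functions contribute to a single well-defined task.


Reasoning: Best: single purpose
Type: Functional cohesion

Functional cohesion


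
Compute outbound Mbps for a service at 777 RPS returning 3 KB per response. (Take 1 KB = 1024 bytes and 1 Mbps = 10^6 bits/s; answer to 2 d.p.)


Formula: Mbps = payload_bytes * RPS * 8 / 1e6
Payload per request = 3 KB = 3 * 1024 = 3072 bytes
Total bytes/sec = 3072 * 777 = 2386944
Total bits/sec = 2386944 * 8 = 19095552
Mbps = 19095552 / 1e6 = 19.1

19.1 Mbps


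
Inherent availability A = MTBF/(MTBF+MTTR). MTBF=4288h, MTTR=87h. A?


Availability = MTBF / (MTBF + MTTR)
Availability = 4288 / (4288 + 87)
Availability = 4288 / 4375
Availability = 98.0114%

98.0114%


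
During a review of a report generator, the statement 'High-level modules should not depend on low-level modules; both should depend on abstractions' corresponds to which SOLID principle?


This describes the Dependency Inversion Principle (DIP)

Dependency Inversion Principle (DIP)


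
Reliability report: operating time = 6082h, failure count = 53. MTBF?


Formula: MTBF = Total operating time / Number of failures
MTBF = 6082 / 53
MTBF = 114.75 hours

114.75 hours


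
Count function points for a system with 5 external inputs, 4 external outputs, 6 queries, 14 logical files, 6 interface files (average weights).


UFP = EI*4 + EO*5 + EQ*4 + ILF*10 + EIF*7
UFP = 5*4 + 4*5 + 6*4 + 14*10 + 6*7
UFP = 20 + 20 + 24 + 140 + 42
UFP = 246

246


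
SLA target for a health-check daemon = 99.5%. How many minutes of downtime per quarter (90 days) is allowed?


Formula: allowed downtime = period * (100 - SLA) / 100
Period (quarter (90 days)) = 129600 minutes
Unavailability fraction = (100 - 99.5) / 100
Allowed downtime = 129600 * (100 - 99.5) / 100
Allowed downtime = 648.0 minutes

648.0 minutes


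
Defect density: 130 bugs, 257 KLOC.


Defect density = defects / KLOC
Defect density = 130 / 257
Defect density = 0.506 defects/KLOC

0.506 defects/KLOC


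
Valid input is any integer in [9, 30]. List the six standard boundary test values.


Range: [9, 30]
Boundaries: just below min, min, min+1, max-1, max, just above max
Values: [8, 9, 10, 29, 30, 31]

[8, 9, 10, 29, 30, 31]


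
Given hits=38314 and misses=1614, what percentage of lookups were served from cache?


Formula: hit rate = hits / (hits + misses) * 100
hit rate = 38314 / (38314 + 1614) * 100
hit rate = 38314 / 39928 * 100
hit rate = 95.96%

95.96%
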